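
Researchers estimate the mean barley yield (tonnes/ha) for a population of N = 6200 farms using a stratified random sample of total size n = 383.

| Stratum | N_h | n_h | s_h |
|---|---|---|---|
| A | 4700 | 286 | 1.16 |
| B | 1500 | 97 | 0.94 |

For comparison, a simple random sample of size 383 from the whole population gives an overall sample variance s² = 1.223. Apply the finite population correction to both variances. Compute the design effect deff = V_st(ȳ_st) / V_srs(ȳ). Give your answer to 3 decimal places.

V̂(ȳ_st) = Σ W_h² (1 − n_h/N_h) s_h²/n_h, with W_h = N_h/N and N = 6200:
  stratum A: (4700/6200)²·(1 − 286/4700)·1.16²/286 = 0.0025392
  stratum B: (1500/6200)²·(1 − 97/1500)·0.94²/97 = 0.000498712
V_st = 0.00303791
V_srs = (1 − 383/6200)·1.223/383 = 0.00299595
deff = V_st / V_srs = 0.00303791/0.00299595 = 1.0140

deff ≈ 1.014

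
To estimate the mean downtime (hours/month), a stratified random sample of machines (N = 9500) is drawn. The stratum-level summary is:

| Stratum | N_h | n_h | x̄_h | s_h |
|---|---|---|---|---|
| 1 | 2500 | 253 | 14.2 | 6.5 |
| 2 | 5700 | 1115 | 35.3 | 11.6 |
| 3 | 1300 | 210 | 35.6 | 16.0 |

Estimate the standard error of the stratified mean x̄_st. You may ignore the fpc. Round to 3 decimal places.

V̂(x̄_st) = Σ W_h² s_h²/n_h, with W_h = N_h/N and N = 9500:
  stratum 1: (2500/9500)²·6.5²/253 = 0.0115648
  stratum 2: (5700/9500)²·11.6²/1115 = 0.0434454
  stratum 3: (1300/9500)²·16.0²/210 = 0.0228276
V̂(x̄_st) = 0.0778378
SE(x̄_st) = √0.0778378 = 0.278994

SE(x̄_st) ≈ 0.279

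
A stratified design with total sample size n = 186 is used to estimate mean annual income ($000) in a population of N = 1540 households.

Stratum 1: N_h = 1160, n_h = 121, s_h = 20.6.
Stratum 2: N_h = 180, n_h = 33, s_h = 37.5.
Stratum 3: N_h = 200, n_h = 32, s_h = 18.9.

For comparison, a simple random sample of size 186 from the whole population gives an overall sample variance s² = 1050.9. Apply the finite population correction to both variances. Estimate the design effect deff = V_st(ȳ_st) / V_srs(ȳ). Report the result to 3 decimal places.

V̂(ȳ_st) = Σ W_h² (1 − n_h/N_h) s_h²/n_h, with W_h = N_h/N and N = 1540:
  stratum 1: (1160/1540)²·(1 − 121/1160)·20.6²/121 = 1.7823
  stratum 2: (180/1540)²·(1 − 33/180)·37.5²/33 = 0.475441
  stratum 3: (200/1540)²·(1 − 32/200)·18.9²/32 = 0.158151
V_st = 2.41589
V_srs = (1 − 186/1540)·1050.9/186 = 4.9676
deff = V_st / V_srs = 2.41589/4.9676 = 0.4863

deff ≈ 0.486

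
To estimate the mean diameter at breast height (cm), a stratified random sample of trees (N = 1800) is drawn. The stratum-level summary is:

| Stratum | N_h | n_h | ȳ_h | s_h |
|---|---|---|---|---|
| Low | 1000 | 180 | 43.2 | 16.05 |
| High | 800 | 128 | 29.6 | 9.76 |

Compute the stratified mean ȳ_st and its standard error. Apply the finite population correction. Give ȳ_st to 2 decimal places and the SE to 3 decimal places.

ȳ_st ≈ 37.16, SE ≈ 0.697

ȳ_st = Σ W_h ȳ_h = (1000·43.2 + 800·29.6)/1800 = 37.15556
V̂(ȳ_st) = Σ W_h² (1 − n_h/N_h) s_h²/n_h, with W_h = N_h/N and N = 1800:
  stratum Low: (1000/1800)²·(1 − 180/1000)·16.05²/180 = 0.362198
  stratum High: (800/1800)²·(1 − 128/800)·9.76²/128 = 0.123482
V̂(ȳ_st) = 0.48568
SE(ȳ_st) = √0.48568 = 0.696908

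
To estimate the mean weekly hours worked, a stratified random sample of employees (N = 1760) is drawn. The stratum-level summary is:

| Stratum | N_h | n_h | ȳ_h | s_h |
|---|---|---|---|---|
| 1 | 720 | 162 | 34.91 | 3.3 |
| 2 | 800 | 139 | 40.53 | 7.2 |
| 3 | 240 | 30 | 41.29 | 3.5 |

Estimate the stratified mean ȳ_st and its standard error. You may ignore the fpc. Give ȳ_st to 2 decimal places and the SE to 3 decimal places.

ȳ_st ≈ 38.33, SE ≈ 0.310

ȳ_st = Σ W_h ȳ_h = (720·34.91 + 800·40.53 + 240·41.29)/1760 = 38.33455
V̂(ȳ_st) = Σ W_h² s_h²/n_h, with W_h = N_h/N and N = 1760:
  stratum 1: (720/1760)²·3.3²/162 = 0.01125
  stratum 2: (800/1760)²·7.2²/139 = 0.0770557
  stratum 3: (240/1760)²·3.5²/30 = 0.00759298
V̂(ȳ_st) = 0.0958987
SE(ȳ_st) = √0.0958987 = 0.309675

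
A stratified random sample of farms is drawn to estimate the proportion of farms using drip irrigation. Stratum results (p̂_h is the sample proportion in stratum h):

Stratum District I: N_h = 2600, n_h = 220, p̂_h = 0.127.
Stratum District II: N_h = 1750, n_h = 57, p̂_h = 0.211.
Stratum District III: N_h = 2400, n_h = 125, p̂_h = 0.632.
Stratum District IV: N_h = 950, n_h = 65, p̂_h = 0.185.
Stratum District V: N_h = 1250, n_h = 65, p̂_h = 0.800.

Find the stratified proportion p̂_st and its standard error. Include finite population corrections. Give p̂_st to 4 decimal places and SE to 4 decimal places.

p̂_st ≈ 0.3790, SE ≈ 0.0187

N = 8950; stratum weights W_h = N_h/N.
p̂_st = Σ W_h p̂_h = (2600·0.127 + 1750·0.211 + 2400·0.632 + 950·0.185 + 1250·0.800)/8950 = 0.37899
V̂(p̂_st) = Σ W_h² (1 − n_h/N_h) p̂_h(1−p̂_h)/(n_h−1):
  stratum District I: (2600/8950)²·(1 − 220/2600)·0.127·0.873/219 = 3.91091e-05
  stratum District II: (1750/8950)²·(1 − 57/1750)·0.211·0.789/56 = 0.000109956
  stratum District III: (2400/8950)²·(1 − 125/2400)·0.632·0.368/124 = 0.000127847
  stratum District IV: (950/8950)²·(1 − 65/950)·0.185·0.815/64 = 2.47269e-05
  stratum District V: (1250/8950)²·(1 − 65/1250)·0.800·0.200/64 = 4.62298e-05
V̂(p̂_st) = 0.000347869; SE = √V̂ = 0.0186512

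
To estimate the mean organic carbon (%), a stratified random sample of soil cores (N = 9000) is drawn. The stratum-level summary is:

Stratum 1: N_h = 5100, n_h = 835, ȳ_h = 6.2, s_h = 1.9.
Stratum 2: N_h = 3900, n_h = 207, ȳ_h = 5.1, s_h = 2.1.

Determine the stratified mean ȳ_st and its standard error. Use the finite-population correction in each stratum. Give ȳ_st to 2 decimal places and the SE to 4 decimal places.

ȳ_st = Σ W_h ȳ_h = (5100·6.2 + 3900·5.1)/9000 = 5.72333
V̂(ȳ_st) = Σ W_h² (1 − n_h/N_h) s_h²/n_h, with W_h = N_h/N and N = 9000:
  stratum 1: (5100/9000)²·(1 − 835/5100)·1.9²/835 = 0.00116098
  stratum 2: (3900/9000)²·(1 − 207/3900)·2.1²/207 = 0.00378815
V̂(ȳ_st) = 0.00494913
SE(ȳ_st) = √0.00494913 = 0.0703501

ȳ_st ≈ 5.72, SE ≈ 0.0704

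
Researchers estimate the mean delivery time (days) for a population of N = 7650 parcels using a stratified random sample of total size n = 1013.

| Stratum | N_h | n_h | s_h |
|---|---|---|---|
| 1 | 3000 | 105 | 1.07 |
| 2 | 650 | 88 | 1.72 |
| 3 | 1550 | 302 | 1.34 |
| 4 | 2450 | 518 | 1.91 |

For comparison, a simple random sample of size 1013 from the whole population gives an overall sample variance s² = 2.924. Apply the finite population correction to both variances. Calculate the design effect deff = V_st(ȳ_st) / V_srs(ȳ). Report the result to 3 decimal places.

V̂(ȳ_st) = Σ W_h² (1 − n_h/N_h) s_h²/n_h, with W_h = N_h/N and N = 7650:
  stratum 1: (3000/7650)²·(1 − 105/3000)·1.07²/105 = 0.00161817
  stratum 2: (650/7650)²·(1 − 88/650)·1.72²/88 = 0.000209846
  stratum 3: (1550/7650)²·(1 − 302/1550)·1.34²/302 = 0.000196529
  stratum 4: (2450/7650)²·(1 − 518/2450)·1.91²/518 = 0.000569623
V_st = 0.00259417
V_srs = (1 − 1013/7650)·2.924/1013 = 0.00250425
deff = V_st / V_srs = 0.00259417/0.00250425 = 1.0359

deff ≈ 1.036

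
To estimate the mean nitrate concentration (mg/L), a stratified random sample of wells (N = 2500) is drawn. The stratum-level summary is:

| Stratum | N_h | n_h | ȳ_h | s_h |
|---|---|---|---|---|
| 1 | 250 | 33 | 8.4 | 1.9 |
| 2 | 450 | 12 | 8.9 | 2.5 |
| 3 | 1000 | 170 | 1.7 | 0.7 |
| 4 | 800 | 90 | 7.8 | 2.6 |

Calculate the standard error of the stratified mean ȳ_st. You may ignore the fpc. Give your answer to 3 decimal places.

SE(ȳ_st) ≈ 0.162

V̂(ȳ_st) = Σ W_h² s_h²/n_h, with W_h = N_h/N and N = 2500:
  stratum 1: (250/2500)²·1.9²/33 = 0.00109394
  stratum 2: (450/2500)²·2.5²/12 = 0.016875
  stratum 3: (1000/2500)²·0.7²/170 = 0.000461176
  stratum 4: (800/2500)²·2.6²/90 = 0.00769138
V̂(ȳ_st) = 0.0261215
SE(ȳ_st) = √0.0261215 = 0.161621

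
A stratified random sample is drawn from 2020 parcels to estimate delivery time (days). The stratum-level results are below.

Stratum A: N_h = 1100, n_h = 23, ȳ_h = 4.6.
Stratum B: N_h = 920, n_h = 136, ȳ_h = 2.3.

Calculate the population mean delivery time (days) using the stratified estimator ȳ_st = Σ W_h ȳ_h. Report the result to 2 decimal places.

ȳ_st ≈ 3.55

N = Σ N_h = 2020. Stratum weights W_h = N_h/N.
ȳ_st = (1100·4.6 + 920·2.3) / 2020 = 3.5525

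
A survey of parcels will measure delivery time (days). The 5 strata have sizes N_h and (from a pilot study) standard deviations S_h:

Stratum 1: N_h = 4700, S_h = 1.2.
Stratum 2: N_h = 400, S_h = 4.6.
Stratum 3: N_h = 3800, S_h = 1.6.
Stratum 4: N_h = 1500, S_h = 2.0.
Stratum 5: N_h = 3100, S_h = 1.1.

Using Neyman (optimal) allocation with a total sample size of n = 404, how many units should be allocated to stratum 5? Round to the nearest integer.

69

Neyman allocation: n_h = n · N_h S_h / Σ N_i S_i, with n = 404.
  stratum 1: N_h·S_h = 4700·1.2 = 5640.00
  stratum 2: N_h·S_h = 400·4.6 = 1840.00
  stratum 3: N_h·S_h = 3800·1.6 = 6080.00
  stratum 4: N_h·S_h = 1500·2.0 = 3000.00
  stratum 5: N_h·S_h = 3100·1.1 = 3410.00
Σ N_h S_h = 19970.00
n for stratum 5 = 404·3410.00/19970.00 = 68.985 → 69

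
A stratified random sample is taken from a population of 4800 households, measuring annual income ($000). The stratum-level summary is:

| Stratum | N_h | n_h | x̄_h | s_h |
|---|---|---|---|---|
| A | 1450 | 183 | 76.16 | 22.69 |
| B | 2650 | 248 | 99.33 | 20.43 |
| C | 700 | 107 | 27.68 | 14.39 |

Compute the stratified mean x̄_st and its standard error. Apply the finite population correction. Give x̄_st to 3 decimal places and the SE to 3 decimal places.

x̄_st ≈ 81.882, SE ≈ 0.851

x̄_st = Σ W_h x̄_h = (1450·76.16 + 2650·99.33 + 700·27.68)/4800 = 81.88177
V̂(x̄_st) = Σ W_h² (1 − n_h/N_h) s_h²/n_h, with W_h = N_h/N and N = 4800:
  stratum A: (1450/4800)²·(1 − 183/1450)·22.69²/183 = 0.224326
  stratum B: (2650/4800)²·(1 − 248/2650)·20.43²/248 = 0.464966
  stratum C: (700/4800)²·(1 − 107/700)·14.39²/107 = 0.0348665
V̂(x̄_st) = 0.724159
SE(x̄_st) = √0.724159 = 0.850975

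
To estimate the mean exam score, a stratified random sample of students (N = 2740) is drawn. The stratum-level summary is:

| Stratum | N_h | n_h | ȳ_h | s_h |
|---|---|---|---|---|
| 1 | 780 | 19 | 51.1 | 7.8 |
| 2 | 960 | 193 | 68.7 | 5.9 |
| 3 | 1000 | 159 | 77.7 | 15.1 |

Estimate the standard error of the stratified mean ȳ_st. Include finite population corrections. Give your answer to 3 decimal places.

V̂(ȳ_st) = Σ W_h² (1 − n_h/N_h) s_h²/n_h, with W_h = N_h/N and N = 2740:
  stratum 1: (780/2740)²·(1 − 19/780)·7.8²/19 = 0.253171
  stratum 2: (960/2740)²·(1 − 193/960)·5.9²/193 = 0.0176894
  stratum 3: (1000/2740)²·(1 − 159/1000)·15.1²/159 = 0.160639
V̂(ȳ_st) = 0.431499
SE(ȳ_st) = √0.431499 = 0.656886

SE(ȳ_st) ≈ 0.657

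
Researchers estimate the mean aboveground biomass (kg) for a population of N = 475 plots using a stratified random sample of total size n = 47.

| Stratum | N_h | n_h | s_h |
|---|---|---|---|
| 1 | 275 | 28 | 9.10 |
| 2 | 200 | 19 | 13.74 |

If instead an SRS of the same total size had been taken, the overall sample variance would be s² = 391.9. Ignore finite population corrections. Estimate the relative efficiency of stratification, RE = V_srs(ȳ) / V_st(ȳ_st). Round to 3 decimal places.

RE ≈ 3.029

V̂(ȳ_st) = Σ W_h² s_h²/n_h, with W_h = N_h/N and N = 475:
  stratum 1: (275/475)²·9.10²/28 = 0.991295
  stratum 2: (200/475)²·13.74²/19 = 1.76154
V_st = 2.75284
V_srs = s²/n = 391.9/47 = 8.3383
Relative efficiency = V_srs / V_st = 8.3383/2.75284 = 3.0290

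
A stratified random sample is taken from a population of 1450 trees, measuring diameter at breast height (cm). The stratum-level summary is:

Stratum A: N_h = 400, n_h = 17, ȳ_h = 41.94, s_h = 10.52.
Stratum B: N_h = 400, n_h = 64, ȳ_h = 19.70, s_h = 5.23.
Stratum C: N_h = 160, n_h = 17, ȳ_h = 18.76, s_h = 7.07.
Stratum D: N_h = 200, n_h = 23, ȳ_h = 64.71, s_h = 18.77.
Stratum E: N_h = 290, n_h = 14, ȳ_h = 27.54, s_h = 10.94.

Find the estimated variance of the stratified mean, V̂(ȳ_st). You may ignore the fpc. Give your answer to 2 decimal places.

V̂(ȳ_st) = Σ W_h² s_h²/n_h, with W_h = N_h/N and N = 1450:
  stratum A: (400/1450)²·10.52²/17 = 0.495412
  stratum B: (400/1450)²·5.23²/64 = 0.0325243
  stratum C: (160/1450)²·7.07²/17 = 0.0358009
  stratum D: (200/1450)²·18.77²/23 = 0.291424
  stratum E: (290/1450)²·10.94²/14 = 0.341953
V̂(ȳ_st) = 1.19711

V̂(ȳ_st) ≈ 1.20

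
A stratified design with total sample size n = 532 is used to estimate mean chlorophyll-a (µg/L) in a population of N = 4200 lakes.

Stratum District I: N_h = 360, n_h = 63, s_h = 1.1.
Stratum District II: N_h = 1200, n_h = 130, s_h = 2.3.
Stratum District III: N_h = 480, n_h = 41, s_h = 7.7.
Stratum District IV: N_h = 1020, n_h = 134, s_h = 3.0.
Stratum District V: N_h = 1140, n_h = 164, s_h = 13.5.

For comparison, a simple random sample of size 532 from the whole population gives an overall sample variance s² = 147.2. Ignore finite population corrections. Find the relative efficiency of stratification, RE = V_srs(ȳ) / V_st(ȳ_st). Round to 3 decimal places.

RE ≈ 2.558

V̂(ȳ_st) = Σ W_h² s_h²/n_h, with W_h = N_h/N and N = 4200:
  stratum District I: (360/4200)²·1.1²/63 = 0.000141108
  stratum District II: (1200/4200)²·2.3²/130 = 0.00332182
  stratum District III: (480/4200)²·7.7²/41 = 0.0188878
  stratum District IV: (1020/4200)²·3.0²/134 = 0.00396132
  stratum District V: (1140/4200)²·13.5²/164 = 0.0818719
V_st = 0.108184
V_srs = s²/n = 147.2/532 = 0.276692
Relative efficiency = V_srs / V_st = 0.276692/0.108184 = 2.5576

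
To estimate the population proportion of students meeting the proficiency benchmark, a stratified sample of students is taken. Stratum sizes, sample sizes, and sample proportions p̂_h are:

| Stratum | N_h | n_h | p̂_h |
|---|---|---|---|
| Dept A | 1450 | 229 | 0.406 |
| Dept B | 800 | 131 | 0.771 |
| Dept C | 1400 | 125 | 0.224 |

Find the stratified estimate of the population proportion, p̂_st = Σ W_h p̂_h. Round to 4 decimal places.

N = 3650; stratum weights W_h = N_h/N.
p̂_st = Σ W_h p̂_h = (1450·0.406 + 800·0.771 + 1400·0.224)/3650 = 0.41619

p̂_st ≈ 0.4162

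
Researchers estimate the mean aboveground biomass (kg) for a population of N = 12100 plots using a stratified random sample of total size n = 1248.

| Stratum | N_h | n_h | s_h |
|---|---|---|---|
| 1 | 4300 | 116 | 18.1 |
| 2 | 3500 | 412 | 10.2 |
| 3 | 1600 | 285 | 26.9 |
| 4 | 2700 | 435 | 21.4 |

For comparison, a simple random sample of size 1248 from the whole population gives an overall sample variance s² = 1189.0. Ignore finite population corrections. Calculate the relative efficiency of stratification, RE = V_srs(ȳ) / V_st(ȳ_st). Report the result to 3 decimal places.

RE ≈ 2.007

V̂(ȳ_st) = Σ W_h² s_h²/n_h, with W_h = N_h/N and N = 12100:
  stratum 1: (4300/12100)²·18.1²/116 = 0.356669
  stratum 2: (3500/12100)²·10.2²/412 = 0.0211285
  stratum 3: (1600/12100)²·26.9²/285 = 0.0443945
  stratum 4: (2700/12100)²·21.4²/435 = 0.0524198
V_st = 0.474612
V_srs = s²/n = 1189.0/1248 = 0.952724
Relative efficiency = V_srs / V_st = 0.952724/0.474612 = 2.0074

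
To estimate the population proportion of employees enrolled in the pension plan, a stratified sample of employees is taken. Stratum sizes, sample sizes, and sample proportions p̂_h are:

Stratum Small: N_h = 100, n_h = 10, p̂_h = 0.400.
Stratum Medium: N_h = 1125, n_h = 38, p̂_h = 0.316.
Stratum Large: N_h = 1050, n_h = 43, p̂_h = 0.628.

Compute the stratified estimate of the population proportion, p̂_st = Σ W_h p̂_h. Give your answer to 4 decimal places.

p̂_st ≈ 0.4637

N = 2275; stratum weights W_h = N_h/N.
p̂_st = Σ W_h p̂_h = (100·0.400 + 1125·0.316 + 1050·0.628)/2275 = 0.46369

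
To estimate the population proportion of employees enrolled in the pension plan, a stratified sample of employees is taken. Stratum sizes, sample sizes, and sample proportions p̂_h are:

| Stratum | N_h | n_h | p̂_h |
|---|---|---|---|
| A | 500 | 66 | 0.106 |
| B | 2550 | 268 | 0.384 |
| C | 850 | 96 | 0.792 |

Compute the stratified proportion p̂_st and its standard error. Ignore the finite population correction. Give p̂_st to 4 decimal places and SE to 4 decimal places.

N = 3900; stratum weights W_h = N_h/N.
p̂_st = Σ W_h p̂_h = (500·0.106 + 2550·0.384 + 850·0.792)/3900 = 0.43728
V̂(p̂_st) = Σ W_h² p̂_h(1−p̂_h)/(n_h−1):
  stratum A: (500/3900)²·0.106·0.894/65 = 2.3963e-05
  stratum B: (2550/3900)²·0.384·0.616/267 = 0.000378749
  stratum C: (850/3900)²·0.792·0.208/95 = 8.23709e-05
V̂(p̂_st) = 0.000485083; SE = √V̂ = 0.0220246

p̂_st ≈ 0.4373, SE ≈ 0.0220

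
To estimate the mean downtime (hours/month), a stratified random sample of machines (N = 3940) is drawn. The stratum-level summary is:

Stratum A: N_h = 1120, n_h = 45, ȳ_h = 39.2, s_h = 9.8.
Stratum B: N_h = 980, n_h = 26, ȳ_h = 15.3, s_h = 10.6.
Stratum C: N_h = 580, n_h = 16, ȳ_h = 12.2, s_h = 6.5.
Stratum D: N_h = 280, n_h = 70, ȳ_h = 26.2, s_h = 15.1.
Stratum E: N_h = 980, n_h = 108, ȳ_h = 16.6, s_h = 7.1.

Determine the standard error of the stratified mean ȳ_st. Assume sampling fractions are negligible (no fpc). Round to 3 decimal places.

SE(ȳ_st) ≈ 0.736

V̂(ȳ_st) = Σ W_h² s_h²/n_h, with W_h = N_h/N and N = 3940:
  stratum A: (1120/3940)²·9.8²/45 = 0.172458
  stratum B: (980/3940)²·10.6²/26 = 0.267361
  stratum C: (580/3940)²·6.5²/16 = 0.057223
  stratum D: (280/3940)²·15.1²/70 = 0.0164505
  stratum E: (980/3940)²·7.1²/108 = 0.028877
V̂(ȳ_st) = 0.542369
SE(ȳ_st) = √0.542369 = 0.736457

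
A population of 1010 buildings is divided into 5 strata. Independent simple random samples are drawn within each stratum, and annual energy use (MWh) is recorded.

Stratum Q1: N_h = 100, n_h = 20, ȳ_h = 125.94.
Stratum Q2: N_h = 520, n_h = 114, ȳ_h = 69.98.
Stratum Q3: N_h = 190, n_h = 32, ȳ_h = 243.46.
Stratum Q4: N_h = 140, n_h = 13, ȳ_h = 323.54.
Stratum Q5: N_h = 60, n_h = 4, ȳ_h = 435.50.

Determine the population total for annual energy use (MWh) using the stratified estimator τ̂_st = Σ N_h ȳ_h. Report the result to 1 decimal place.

τ̂_st = Σ N_h ȳ_h = 100·125.94 + 520·69.98 + 190·243.46 + 140·323.54 + 60·435.50 = 166666.6

τ̂_st ≈ 166666.6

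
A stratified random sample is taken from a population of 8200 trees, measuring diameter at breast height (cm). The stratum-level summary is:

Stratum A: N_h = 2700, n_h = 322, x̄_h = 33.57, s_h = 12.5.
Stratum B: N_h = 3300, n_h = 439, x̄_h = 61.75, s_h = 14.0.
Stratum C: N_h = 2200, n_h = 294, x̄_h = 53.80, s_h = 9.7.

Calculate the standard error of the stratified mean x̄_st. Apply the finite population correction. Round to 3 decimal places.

SE(x̄_st) ≈ 0.359

V̂(x̄_st) = Σ W_h² (1 − n_h/N_h) s_h²/n_h, with W_h = N_h/N and N = 8200:
  stratum A: (2700/8200)²·(1 − 322/2700)·12.5²/322 = 0.0463353
  stratum B: (3300/8200)²·(1 − 439/3300)·14.0²/439 = 0.0626896
  stratum C: (2200/8200)²·(1 − 294/2200)·9.7²/294 = 0.0199579
V̂(x̄_st) = 0.128983
SE(x̄_st) = √0.128983 = 0.359142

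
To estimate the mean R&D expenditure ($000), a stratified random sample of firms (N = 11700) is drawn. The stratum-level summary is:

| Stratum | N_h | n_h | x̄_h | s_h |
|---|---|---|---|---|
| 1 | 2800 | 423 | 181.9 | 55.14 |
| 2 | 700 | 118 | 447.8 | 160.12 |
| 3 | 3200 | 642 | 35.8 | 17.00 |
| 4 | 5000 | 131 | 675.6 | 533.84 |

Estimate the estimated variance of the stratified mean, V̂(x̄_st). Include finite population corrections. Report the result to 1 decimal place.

V̂(x̄_st) = Σ W_h² (1 − n_h/N_h) s_h²/n_h, with W_h = N_h/N and N = 11700:
  stratum 1: (2800/11700)²·(1 − 423/2800)·55.14²/423 = 0.349469
  stratum 2: (700/11700)²·(1 − 118/700)·160.12²/118 = 0.646634
  stratum 3: (3200/11700)²·(1 − 642/3200)·17.00²/642 = 0.0269179
  stratum 4: (5000/11700)²·(1 − 131/5000)·533.84²/131 = 386.891
V̂(x̄_st) = 387.914

V̂(x̄_st) ≈ 387.9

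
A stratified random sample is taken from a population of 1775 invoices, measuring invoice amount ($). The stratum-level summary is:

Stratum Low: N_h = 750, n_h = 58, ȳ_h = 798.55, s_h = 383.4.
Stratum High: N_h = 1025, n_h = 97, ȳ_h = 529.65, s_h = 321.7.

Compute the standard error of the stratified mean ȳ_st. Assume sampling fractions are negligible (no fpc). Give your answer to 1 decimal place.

V̂(ȳ_st) = Σ W_h² s_h²/n_h, with W_h = N_h/N and N = 1775:
  stratum Low: (750/1775)²·383.4²/58 = 452.483
  stratum High: (1025/1775)²·321.7²/97 = 355.78
V̂(ȳ_st) = 808.263
SE(ȳ_st) = √808.263 = 28.43

SE(ȳ_st) ≈ 28.4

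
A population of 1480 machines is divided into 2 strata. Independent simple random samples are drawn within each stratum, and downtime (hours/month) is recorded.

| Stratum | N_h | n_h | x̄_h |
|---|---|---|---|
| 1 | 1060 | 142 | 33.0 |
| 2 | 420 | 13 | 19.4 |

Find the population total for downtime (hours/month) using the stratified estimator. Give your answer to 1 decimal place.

τ̂_st ≈ 43128.0

τ̂_st = Σ N_h x̄_h = 1060·33.0 + 420·19.4 = 43128.0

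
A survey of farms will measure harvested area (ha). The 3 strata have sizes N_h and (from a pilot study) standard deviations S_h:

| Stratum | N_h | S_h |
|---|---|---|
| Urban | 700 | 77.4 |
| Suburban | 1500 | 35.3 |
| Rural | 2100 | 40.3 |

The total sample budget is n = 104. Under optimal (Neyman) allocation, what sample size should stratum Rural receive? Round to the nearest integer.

Neyman allocation: n_h = n · N_h S_h / Σ N_i S_i, with n = 104.
  stratum Urban: N_h·S_h = 700·77.4 = 54180.00
  stratum Suburban: N_h·S_h = 1500·35.3 = 52950.00
  stratum Rural: N_h·S_h = 2100·40.3 = 84630.00
Σ N_h S_h = 191760.00
n for stratum Rural = 104·84630.00/191760.00 = 45.899 → 46

46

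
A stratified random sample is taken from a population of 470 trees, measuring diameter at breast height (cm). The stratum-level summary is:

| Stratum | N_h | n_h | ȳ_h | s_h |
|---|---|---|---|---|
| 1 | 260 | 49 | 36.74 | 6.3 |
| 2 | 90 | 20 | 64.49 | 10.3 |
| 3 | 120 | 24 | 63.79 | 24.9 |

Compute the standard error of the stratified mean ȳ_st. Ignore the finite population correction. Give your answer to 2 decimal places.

V̂(ȳ_st) = Σ W_h² s_h²/n_h, with W_h = N_h/N and N = 470:
  stratum 1: (260/470)²·6.3²/49 = 0.247877
  stratum 2: (90/470)²·10.3²/20 = 0.194506
  stratum 3: (120/470)²·24.9²/24 = 1.68405
V̂(ȳ_st) = 2.12643
SE(ȳ_st) = √2.12643 = 1.45823

SE(ȳ_st) ≈ 1.46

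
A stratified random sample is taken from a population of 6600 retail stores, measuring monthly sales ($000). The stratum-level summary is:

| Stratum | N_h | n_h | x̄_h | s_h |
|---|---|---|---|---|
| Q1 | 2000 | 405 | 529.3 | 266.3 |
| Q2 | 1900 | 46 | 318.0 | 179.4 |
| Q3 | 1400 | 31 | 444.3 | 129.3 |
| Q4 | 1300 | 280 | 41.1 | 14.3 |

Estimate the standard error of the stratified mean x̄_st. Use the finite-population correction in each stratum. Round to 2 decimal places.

V̂(x̄_st) = Σ W_h² (1 − n_h/N_h) s_h²/n_h, with W_h = N_h/N and N = 6600:
  stratum Q1: (2000/6600)²·(1 − 405/2000)·266.3²/405 = 12.823
  stratum Q2: (1900/6600)²·(1 − 46/1900)·179.4²/46 = 56.5799
  stratum Q3: (1400/6600)²·(1 − 31/1400)·129.3²/31 = 23.729
  stratum Q4: (1300/6600)²·(1 − 280/1300)·14.3²/280 = 0.0222315
V̂(x̄_st) = 93.1542
SE(x̄_st) = √93.1542 = 9.65164

SE(x̄_st) ≈ 9.65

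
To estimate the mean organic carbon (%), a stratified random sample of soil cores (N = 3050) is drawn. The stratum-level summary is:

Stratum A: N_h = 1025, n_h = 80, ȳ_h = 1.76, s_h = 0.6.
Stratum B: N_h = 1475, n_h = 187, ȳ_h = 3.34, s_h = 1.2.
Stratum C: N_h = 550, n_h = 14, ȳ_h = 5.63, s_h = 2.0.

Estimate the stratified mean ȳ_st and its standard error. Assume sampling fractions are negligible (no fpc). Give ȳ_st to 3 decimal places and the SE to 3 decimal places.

ȳ_st ≈ 3.222, SE ≈ 0.108

ȳ_st = Σ W_h ȳ_h = (1025·1.76 + 1475·3.34 + 550·5.63)/3050 = 3.22197
V̂(ȳ_st) = Σ W_h² s_h²/n_h, with W_h = N_h/N and N = 3050:
  stratum A: (1025/3050)²·0.6²/80 = 0.00050823
  stratum B: (1475/3050)²·1.2²/187 = 0.00180096
  stratum C: (550/3050)²·2.0²/14 = 0.0092909
V̂(ȳ_st) = 0.0116001
SE(ȳ_st) = √0.0116001 = 0.107704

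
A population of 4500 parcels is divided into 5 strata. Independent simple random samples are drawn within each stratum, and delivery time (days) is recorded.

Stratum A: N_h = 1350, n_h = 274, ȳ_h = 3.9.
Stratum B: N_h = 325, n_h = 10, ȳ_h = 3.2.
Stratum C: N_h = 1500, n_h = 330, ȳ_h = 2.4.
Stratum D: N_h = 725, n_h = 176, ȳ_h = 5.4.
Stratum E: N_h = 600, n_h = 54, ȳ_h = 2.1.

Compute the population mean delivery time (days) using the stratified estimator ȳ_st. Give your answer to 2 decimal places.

N = Σ N_h = 4500. Stratum weights W_h = N_h/N.
ȳ_st = (1350·3.9 + 325·3.2 + 1500·2.4 + 725·5.4 + 600·2.1) / 4500 = 3.3511

ȳ_st ≈ 3.35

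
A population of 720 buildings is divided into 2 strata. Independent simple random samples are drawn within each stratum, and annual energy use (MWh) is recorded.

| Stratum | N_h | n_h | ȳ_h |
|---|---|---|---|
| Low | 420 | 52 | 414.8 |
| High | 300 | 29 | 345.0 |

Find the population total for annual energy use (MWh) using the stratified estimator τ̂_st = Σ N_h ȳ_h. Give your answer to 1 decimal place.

τ̂_st = Σ N_h ȳ_h = 420·414.8 + 300·345.0 = 277716.0

τ̂_st ≈ 277716.0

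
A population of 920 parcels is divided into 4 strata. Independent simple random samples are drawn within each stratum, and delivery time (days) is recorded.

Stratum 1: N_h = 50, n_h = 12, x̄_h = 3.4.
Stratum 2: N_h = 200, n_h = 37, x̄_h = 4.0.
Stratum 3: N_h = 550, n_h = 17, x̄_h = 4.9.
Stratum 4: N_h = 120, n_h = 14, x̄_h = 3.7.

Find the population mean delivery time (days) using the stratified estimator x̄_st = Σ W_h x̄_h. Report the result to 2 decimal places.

x̄_st ≈ 4.47

N = Σ N_h = 920. Stratum weights W_h = N_h/N.
x̄_st = (50·3.4 + 200·4.0 + 550·4.9 + 120·3.7) / 920 = 4.4663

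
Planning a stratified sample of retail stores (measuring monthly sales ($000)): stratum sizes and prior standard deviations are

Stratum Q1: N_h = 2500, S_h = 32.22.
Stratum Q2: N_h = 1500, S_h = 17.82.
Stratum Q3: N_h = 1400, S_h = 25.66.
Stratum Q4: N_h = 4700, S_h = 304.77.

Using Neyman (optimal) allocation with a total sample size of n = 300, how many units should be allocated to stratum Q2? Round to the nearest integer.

5

Neyman allocation: n_h = n · N_h S_h / Σ N_i S_i, with n = 300.
  stratum Q1: N_h·S_h = 2500·32.22 = 80550.00
  stratum Q2: N_h·S_h = 1500·17.82 = 26730.00
  stratum Q3: N_h·S_h = 1400·25.66 = 35924.00
  stratum Q4: N_h·S_h = 4700·304.77 = 1432419.00
Σ N_h S_h = 1575623.00
n for stratum Q2 = 300·26730.00/1575623.00 = 5.089 → 5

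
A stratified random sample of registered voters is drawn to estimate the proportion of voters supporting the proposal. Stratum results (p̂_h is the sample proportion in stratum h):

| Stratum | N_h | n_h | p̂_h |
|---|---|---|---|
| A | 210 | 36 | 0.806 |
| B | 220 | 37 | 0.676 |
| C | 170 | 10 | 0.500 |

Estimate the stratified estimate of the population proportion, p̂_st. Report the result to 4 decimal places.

N = 600; stratum weights W_h = N_h/N.
p̂_st = Σ W_h p̂_h = (210·0.806 + 220·0.676 + 170·0.500)/600 = 0.67163

p̂_st ≈ 0.6716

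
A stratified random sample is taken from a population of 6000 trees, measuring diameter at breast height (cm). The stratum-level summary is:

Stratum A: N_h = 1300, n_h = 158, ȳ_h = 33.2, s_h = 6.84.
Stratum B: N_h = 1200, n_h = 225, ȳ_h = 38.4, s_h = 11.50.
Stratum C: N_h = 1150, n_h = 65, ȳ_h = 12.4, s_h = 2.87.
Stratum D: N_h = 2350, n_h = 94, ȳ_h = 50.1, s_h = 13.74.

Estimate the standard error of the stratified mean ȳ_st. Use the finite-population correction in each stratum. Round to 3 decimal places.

SE(ȳ_st) ≈ 0.576

V̂(ȳ_st) = Σ W_h² (1 − n_h/N_h) s_h²/n_h, with W_h = N_h/N and N = 6000:
  stratum A: (1300/6000)²·(1 − 158/1300)·6.84²/158 = 0.0122113
  stratum B: (1200/6000)²·(1 − 225/1200)·11.50²/225 = 0.0191028
  stratum C: (1150/6000)²·(1 − 65/1150)·2.87²/65 = 0.00439213
  stratum D: (2350/6000)²·(1 − 94/2350)·13.74²/94 = 0.295767
V̂(ȳ_st) = 0.331473
SE(ȳ_st) = √0.331473 = 0.575737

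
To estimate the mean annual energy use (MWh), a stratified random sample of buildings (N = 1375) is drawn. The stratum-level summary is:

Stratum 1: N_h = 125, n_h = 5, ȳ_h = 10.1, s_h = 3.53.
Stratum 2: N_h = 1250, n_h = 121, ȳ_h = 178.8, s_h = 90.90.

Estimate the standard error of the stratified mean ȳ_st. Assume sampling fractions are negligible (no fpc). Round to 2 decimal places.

SE(ȳ_st) ≈ 7.51

V̂(ȳ_st) = Σ W_h² s_h²/n_h, with W_h = N_h/N and N = 1375:
  stratum 1: (125/1375)²·3.53²/5 = 0.0205965
  stratum 2: (1250/1375)²·90.90²/121 = 56.4361
V̂(ȳ_st) = 56.4567
SE(ȳ_st) = √56.4567 = 7.51377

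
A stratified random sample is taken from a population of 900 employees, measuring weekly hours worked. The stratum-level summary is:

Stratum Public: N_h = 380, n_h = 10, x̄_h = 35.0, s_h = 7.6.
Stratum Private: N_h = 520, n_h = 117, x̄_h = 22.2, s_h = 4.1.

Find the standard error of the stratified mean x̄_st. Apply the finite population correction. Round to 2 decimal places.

SE(x̄_st) ≈ 1.02

V̂(x̄_st) = Σ W_h² (1 − n_h/N_h) s_h²/n_h, with W_h = N_h/N and N = 900:
  stratum Public: (380/900)²·(1 − 10/380)·7.6²/10 = 1.0026
  stratum Private: (520/900)²·(1 − 117/520)·4.1²/117 = 0.0371711
V̂(x̄_st) = 1.03977
SE(x̄_st) = √1.03977 = 1.01969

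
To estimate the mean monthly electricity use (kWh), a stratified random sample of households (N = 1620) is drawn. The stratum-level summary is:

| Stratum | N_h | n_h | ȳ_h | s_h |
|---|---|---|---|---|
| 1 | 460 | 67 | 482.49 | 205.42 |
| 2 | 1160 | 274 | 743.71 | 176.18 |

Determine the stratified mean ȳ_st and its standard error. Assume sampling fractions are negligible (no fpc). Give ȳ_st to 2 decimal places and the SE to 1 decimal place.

ȳ_st = Σ W_h ȳ_h = (460·482.49 + 1160·743.71)/1620 = 669.53642
V̂(ȳ_st) = Σ W_h² s_h²/n_h, with W_h = N_h/N and N = 1620:
  stratum 1: (460/1620)²·205.42²/67 = 50.7804
  stratum 2: (1160/1620)²·176.18²/274 = 58.0829
V̂(ȳ_st) = 108.863
SE(ȳ_st) = √108.863 = 10.4338

ȳ_st ≈ 669.54, SE ≈ 10.4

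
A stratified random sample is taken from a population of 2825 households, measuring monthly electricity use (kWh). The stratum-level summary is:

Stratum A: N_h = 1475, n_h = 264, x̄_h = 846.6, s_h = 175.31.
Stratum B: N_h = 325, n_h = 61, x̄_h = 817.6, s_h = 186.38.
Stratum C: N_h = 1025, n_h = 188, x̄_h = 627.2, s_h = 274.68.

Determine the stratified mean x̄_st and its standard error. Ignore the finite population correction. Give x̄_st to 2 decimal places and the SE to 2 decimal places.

x̄_st = Σ W_h x̄_h = (1475·846.6 + 325·817.6 + 1025·627.2)/2825 = 763.65841
V̂(x̄_st) = Σ W_h² s_h²/n_h, with W_h = N_h/N and N = 2825:
  stratum A: (1475/2825)²·175.31²/264 = 31.7363
  stratum B: (325/2825)²·186.38²/61 = 7.537
  stratum C: (1025/2825)²·274.68²/188 = 52.8332
V̂(x̄_st) = 92.1065
SE(x̄_st) = √92.1065 = 9.59722

x̄_st ≈ 763.66, SE ≈ 9.60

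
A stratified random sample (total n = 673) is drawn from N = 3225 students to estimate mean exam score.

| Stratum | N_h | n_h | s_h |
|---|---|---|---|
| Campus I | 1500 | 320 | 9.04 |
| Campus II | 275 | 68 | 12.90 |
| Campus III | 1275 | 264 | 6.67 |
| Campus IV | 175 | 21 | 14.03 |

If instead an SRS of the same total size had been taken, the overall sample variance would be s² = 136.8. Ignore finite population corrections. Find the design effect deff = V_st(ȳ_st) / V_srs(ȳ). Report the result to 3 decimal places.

deff ≈ 0.625

V̂(ȳ_st) = Σ W_h² s_h²/n_h, with W_h = N_h/N and N = 3225:
  stratum Campus I: (1500/3225)²·9.04²/320 = 0.0552472
  stratum Campus II: (275/3225)²·12.90²/68 = 0.0177941
  stratum Campus III: (1275/3225)²·6.67²/264 = 0.0263396
  stratum Campus IV: (175/3225)²·14.03²/21 = 0.0276002
V_st = 0.126981
V_srs = s²/n = 136.8/673 = 0.203269
deff = V_st / V_srs = 0.126981/0.203269 = 0.6247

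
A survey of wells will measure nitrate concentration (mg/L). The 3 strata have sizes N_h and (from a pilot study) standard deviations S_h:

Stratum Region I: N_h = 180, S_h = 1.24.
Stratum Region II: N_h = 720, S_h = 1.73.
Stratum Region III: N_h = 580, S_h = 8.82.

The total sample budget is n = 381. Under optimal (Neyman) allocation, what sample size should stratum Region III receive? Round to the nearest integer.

296

Neyman allocation: n_h = n · N_h S_h / Σ N_i S_i, with n = 381.
  stratum Region I: N_h·S_h = 180·1.24 = 223.20
  stratum Region II: N_h·S_h = 720·1.73 = 1245.60
  stratum Region III: N_h·S_h = 580·8.82 = 5115.60
Σ N_h S_h = 6584.40
n for stratum Region III = 381·5115.60/6584.40 = 296.009 → 296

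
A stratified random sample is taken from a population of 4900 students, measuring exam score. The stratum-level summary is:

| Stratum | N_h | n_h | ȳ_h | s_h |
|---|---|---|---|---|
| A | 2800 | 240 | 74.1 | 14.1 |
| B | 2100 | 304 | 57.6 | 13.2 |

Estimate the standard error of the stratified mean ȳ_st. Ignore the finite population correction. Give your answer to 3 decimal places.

SE(ȳ_st) ≈ 0.613

V̂(ȳ_st) = Σ W_h² s_h²/n_h, with W_h = N_h/N and N = 4900:
  stratum A: (2800/4900)²·14.1²/240 = 0.27049
  stratum B: (2100/4900)²·13.2²/304 = 0.105274
V̂(ȳ_st) = 0.375764
SE(ȳ_st) = √0.375764 = 0.612996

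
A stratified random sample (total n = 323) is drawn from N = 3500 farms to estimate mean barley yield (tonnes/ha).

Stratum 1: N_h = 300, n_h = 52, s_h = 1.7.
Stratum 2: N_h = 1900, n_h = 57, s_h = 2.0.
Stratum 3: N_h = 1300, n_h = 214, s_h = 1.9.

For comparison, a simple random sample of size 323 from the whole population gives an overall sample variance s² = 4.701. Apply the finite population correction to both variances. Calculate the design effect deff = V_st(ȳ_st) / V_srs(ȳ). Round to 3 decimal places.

V̂(ȳ_st) = Σ W_h² (1 − n_h/N_h) s_h²/n_h, with W_h = N_h/N and N = 3500:
  stratum 1: (300/3500)²·(1 − 52/300)·1.7²/52 = 0.000337545
  stratum 2: (1900/3500)²·(1 − 57/1900)·2.0²/57 = 0.0200599
  stratum 3: (1300/3500)²·(1 − 214/1300)·1.9²/214 = 0.00194415
V_st = 0.0223416
V_srs = (1 − 323/3500)·4.701/323 = 0.013211
deff = V_st / V_srs = 0.0223416/0.013211 = 1.6911

deff ≈ 1.691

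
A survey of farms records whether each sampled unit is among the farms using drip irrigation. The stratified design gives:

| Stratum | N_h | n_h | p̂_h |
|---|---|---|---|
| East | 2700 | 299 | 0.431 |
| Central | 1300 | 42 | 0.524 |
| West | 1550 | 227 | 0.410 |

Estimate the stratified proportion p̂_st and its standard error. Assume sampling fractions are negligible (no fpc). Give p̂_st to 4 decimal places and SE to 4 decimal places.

N = 5550; stratum weights W_h = N_h/N.
p̂_st = Σ W_h p̂_h = (2700·0.431 + 1300·0.524 + 1550·0.410)/5550 = 0.44692
V̂(p̂_st) = Σ W_h² p̂_h(1−p̂_h)/(n_h−1):
  stratum East: (2700/5550)²·0.431·0.569/298 = 0.000194767
  stratum Central: (1300/5550)²·0.524·0.476/41 = 0.000333776
  stratum West: (1550/5550)²·0.410·0.590/226 = 8.34843e-05
V̂(p̂_st) = 0.000612027; SE = √V̂ = 0.0247392

p̂_st ≈ 0.4469, SE ≈ 0.0247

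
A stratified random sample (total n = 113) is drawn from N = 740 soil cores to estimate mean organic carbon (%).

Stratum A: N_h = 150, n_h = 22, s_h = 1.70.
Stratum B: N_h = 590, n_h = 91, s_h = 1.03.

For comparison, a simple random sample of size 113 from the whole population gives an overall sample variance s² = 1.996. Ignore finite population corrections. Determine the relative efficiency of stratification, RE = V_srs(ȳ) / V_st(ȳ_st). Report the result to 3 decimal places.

RE ≈ 1.379

V̂(ȳ_st) = Σ W_h² s_h²/n_h, with W_h = N_h/N and N = 740:
  stratum A: (150/740)²·1.70²/22 = 0.00539752
  stratum B: (590/740)²·1.03²/91 = 0.00741095
V_st = 0.0128085
V_srs = s²/n = 1.996/113 = 0.0176637
Relative efficiency = V_srs / V_st = 0.0176637/0.0128085 = 1.3791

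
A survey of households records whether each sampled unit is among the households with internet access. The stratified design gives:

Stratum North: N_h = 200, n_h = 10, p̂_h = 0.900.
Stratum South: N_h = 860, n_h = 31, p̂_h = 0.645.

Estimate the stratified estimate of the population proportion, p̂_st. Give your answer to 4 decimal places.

p̂_st ≈ 0.6931

N = 1060; stratum weights W_h = N_h/N.
p̂_st = Σ W_h p̂_h = (200·0.900 + 860·0.645)/1060 = 0.69311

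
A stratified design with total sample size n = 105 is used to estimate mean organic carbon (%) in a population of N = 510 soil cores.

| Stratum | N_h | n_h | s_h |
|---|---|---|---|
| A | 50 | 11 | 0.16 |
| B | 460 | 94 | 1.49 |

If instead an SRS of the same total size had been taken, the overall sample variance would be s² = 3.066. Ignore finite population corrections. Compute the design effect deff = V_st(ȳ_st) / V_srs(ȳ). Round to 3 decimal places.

V̂(ȳ_st) = Σ W_h² s_h²/n_h, with W_h = N_h/N and N = 510:
  stratum A: (50/510)²·0.16²/11 = 2.2369e-05
  stratum B: (460/510)²·1.49²/94 = 0.0192141
V_st = 0.0192365
V_srs = s²/n = 3.066/105 = 0.0292
deff = V_st / V_srs = 0.0192365/0.0292 = 0.6588

deff ≈ 0.659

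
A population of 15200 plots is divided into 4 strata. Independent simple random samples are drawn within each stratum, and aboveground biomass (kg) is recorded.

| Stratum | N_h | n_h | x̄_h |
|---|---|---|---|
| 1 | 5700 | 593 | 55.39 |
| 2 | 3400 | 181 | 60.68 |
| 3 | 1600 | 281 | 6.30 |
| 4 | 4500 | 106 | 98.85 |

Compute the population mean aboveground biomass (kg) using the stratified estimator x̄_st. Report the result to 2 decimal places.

N = Σ N_h = 15200. Stratum weights W_h = N_h/N.
x̄_st = (5700·55.39 + 3400·60.68 + 1600·6.30 + 4500·98.85) / 15200 = 64.2724

x̄_st ≈ 64.27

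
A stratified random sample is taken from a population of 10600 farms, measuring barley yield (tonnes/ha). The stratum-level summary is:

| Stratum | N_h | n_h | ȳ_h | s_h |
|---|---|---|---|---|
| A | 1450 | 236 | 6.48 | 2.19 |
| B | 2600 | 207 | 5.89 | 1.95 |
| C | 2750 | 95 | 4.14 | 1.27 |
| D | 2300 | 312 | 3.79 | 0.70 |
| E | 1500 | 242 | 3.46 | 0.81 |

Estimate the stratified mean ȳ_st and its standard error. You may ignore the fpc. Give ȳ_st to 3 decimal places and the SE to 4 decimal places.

ȳ_st = Σ W_h ȳ_h = (1450·6.48 + 2600·5.89 + 2750·4.14 + 2300·3.79 + 1500·3.46)/10600 = 4.71717
V̂(ȳ_st) = Σ W_h² s_h²/n_h, with W_h = N_h/N and N = 10600:
  stratum A: (1450/10600)²·2.19²/236 = 0.000380277
  stratum B: (2600/10600)²·1.95²/207 = 0.00110518
  stratum C: (2750/10600)²·1.27²/95 = 0.00114271
  stratum D: (2300/10600)²·0.70²/312 = 7.3941e-05
  stratum E: (1500/10600)²·0.81²/242 = 5.42907e-05
V̂(ȳ_st) = 0.00275641
SE(ȳ_st) = √0.00275641 = 0.0525015

ȳ_st ≈ 4.717, SE ≈ 0.0525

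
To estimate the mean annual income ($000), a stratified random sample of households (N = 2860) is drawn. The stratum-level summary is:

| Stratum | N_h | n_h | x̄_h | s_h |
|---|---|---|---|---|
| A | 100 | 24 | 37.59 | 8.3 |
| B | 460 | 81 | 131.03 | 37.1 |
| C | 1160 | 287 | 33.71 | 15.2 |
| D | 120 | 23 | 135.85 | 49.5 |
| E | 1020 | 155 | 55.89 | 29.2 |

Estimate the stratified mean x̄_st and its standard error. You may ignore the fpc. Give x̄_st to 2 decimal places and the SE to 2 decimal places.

x̄_st ≈ 61.69, SE ≈ 1.21

x̄_st = Σ W_h x̄_h = (100·37.59 + 460·131.03 + 1160·33.71 + 120·135.85 + 1020·55.89)/2860 = 61.69448
V̂(x̄_st) = Σ W_h² s_h²/n_h, with W_h = N_h/N and N = 2860:
  stratum A: (100/2860)²·8.3²/24 = 0.00350924
  stratum B: (460/2860)²·37.1²/81 = 0.439589
  stratum C: (1160/2860)²·15.2²/287 = 0.132431
  stratum D: (120/2860)²·49.5²/23 = 0.187548
  stratum E: (1020/2860)²·29.2²/155 = 0.699685
V̂(x̄_st) = 1.46276
SE(x̄_st) = √1.46276 = 1.20945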